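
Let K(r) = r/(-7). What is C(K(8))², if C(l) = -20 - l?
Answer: 17424/49 ≈ 355.59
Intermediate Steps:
K(r) = -r/7 (K(r) = r*(-⅐) = -r/7)
C(K(8))² = (-20 - (-1)*8/7)² = (-20 - 1*(-8/7))² = (-20 + 8/7)² = (-132/7)² = 17424/49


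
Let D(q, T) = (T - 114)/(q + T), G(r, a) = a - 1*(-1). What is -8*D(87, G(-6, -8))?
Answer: 121/10 ≈ 12.100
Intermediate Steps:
G(r, a) = 1 + a (G(r, a) = a + 1 = 1 + a)
D(q, T) = (-114 + T)/(T + q)
-8*D(87, G(-6, -8)) = -8*(-114 + (1 - 8))/((1 - 8) + 87) = -8*(-114 - 7)/(-7 + 87) = -8*(-121)/80 = -(-121)/10 = -8*(-121/80) = 121/10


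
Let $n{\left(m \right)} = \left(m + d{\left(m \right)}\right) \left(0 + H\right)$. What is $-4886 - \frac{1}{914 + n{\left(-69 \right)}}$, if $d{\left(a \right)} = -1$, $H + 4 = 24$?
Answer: $- \frac{2374595}{486} \approx -4886.0$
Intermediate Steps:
$H = 20$ ($H = -4 + 24 = 20$)
$n{\left(m \right)} = -20 + 20 m$ ($n{\left(m \right)} = \left(m - 1\right) \left(0 + 20\right) = \left(-1 + m\right) 20 = -20 + 20 m$)
$-4886 - \frac{1}{914 + n{\left(-69 \right)}} = -4886 - \frac{1}{914 + \left(-20 + 20 \left(-69\right)\right)} = -4886 - \frac{1}{914 - 1400} = -4886 - \frac{1}{-486} = -4886 - - \frac{1}{486} = -4886 + \frac{1}{486} = - \frac{2374595}{486}$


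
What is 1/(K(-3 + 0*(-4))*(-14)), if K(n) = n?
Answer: 1/42 ≈ 0.023810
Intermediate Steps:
1/(K(-3 + 0*(-4))*(-14)) = 1/((-3 + 0*(-4))*(-14)) = 1/((-3 + 0)*(-14)) = 1/(-3*(-14)) = 1/42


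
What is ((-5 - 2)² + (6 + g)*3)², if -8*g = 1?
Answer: 284089/64 ≈ 4438.9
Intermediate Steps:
g = -⅛ (g = -⅛*1 = -⅛ ≈ -0.12500)
((-5 - 2)² + (6 + g)*3)² = ((-5 - 2)² + (6 - ⅛)*3)² = ((-7)² + (47/8)*3)² = (49 + 141/8)² = (533/8)² = 284089/64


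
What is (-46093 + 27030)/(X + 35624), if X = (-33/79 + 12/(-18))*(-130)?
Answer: -4517931/8476298 ≈ -0.53301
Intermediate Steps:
X = 33410/237 (X = (-33*1/79 + 12*(-1/18))*(-130) = (-33/79 - ⅔)*(-130) = -257/237*(-130) = 33410/237 ≈ 140.97)
(-46093 + 27030)/(X + 35624) = (-46093 + 27030)/(33410/237 + 35624) = -19063/8476298/237 = -19063*237/8476298 = -4517931/8476298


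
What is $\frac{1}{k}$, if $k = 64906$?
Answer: $\frac{1}{64906} \approx 1.5407 \cdot 10^{-5}$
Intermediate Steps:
$\frac{1}{k} = \frac{1}{64906}$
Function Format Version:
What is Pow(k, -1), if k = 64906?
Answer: Rational(1, 64906) ≈ 1.5407e-5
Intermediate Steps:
Pow(k, -1) = Pow(64906, -1) = Rational(1, 64906)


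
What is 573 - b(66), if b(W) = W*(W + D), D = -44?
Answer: -879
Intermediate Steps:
b(W) = W*(-44 + W) (b(W) = W*(W - 44) = W*(-44 + W))
573 - b(66) = 573 - 66*(-44 + 66) = 573 - 66*22 = 573 - 1*1452 = 573 - 1452 = -879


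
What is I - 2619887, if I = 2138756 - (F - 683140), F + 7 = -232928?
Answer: 434944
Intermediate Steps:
F = -232935 (F = -7 - 232928 = -232935)
I = 3054831 (I = 2138756 - (-232935 - 683140) = 2138756 - 1*(-916075) = 2138756 + 916075 = 3054831)
I - 2619887 = 3054831 - 2619887 = 434944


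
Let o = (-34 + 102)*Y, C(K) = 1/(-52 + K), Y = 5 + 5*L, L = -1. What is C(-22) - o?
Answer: -1/74 ≈ -0.013514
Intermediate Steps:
Y = 0 (Y = 5 + 5*(-1) = 5 - 5 = 0)
o = 0 (o = (-34 + 102)*0 = 68*0 = 0)
C(-22) - o = 1/(-52 - 22) - 1*0 = 1/(-74) + 0 = -1/74 + 0 = -1/74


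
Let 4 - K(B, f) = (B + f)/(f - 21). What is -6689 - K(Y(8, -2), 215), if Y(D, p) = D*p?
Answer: -1298243/194 ≈ -6692.0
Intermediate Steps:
K(B, f) = 4 - (B + f)/(-21 + f) (K(B, f) = 4 - (B + f)/(f - 21) = 4 - (B + f)/(-21 + f))
-6689 - K(Y(8, -2), 215) = -6689 - (-84 - 8*(-2) + 3*215)/(-21 + 215) = -6689 - (-84 - 1*(-16) + 645)/194 = -6689 - (-84 + 16 + 645)/194 = -6689 - 577/194 = -1298243/194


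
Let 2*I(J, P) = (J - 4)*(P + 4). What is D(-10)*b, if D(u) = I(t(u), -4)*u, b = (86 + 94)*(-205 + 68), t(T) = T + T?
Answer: 0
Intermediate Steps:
t(T) = 2*T
I(J, P) = (-4 + J)*(4 + P)/2 (I(J, P) = ((J - 4)*(P + 4))/2 = ((-4 + J)*(4 + P))/2 = (-4 + J)*(4 + P)/2)
b = -24660 (b = 180*(-137) = -24660)
D(u) = 0 (D(u) = (-8 - 2*(-4) + 2*(2*u) + (½)*(2*u)*(-4))*u = (-8 + 8 + 4*u - 4*u)*u = 0*u = 0)
D(-10)*b = 0*(-24660) = 0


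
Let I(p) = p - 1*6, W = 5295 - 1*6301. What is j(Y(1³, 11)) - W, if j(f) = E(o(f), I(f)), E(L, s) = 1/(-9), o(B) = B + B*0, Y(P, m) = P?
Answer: 9053/9 ≈ 1005.9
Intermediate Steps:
W = -1006 (W = 5295 - 6301 = -1006)
I(p) = -6 + p (I(p) = p - 6 = -6 + p)
o(B) = B (o(B) = B + 0 = B)
E(L, s) = -⅑
j(f) = -⅑
j(Y(1³, 11)) - W = -⅑ - 1*(-1006) = -⅑ + 1006 = 9053/9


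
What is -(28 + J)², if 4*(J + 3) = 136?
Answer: -3481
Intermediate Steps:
J = 31 (J = -3 + (¼)*136 = -3 + 34 = 31)
-(28 + J)² = -(28 + 31)² = -1*59² = -1*3481 = -3481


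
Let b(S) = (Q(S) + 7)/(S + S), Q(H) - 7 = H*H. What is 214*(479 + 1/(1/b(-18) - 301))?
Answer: 5216186656/50887 ≈ 1.0251e+5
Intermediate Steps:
Q(H) = 7 + H**2 (Q(H) = 7 + H*H = 7 + H**2)
b(S) = (14 + S**2)/(2*S) (b(S) = ((7 + S**2) + 7)/(S + S) = (14 + S**2)/((2*S)) = (14 + S**2)*(1/(2*S)) = (14 + S**2)/(2*S))
214*(479 + 1/(1/b(-18) - 301)) = 214*(479 + 1/(1/((1/2)*(-18) + 7/(-18)) - 301)) = 214*(479 + 1/(1/(-9 + 7*(-1/18)) - 301)) = 214*(479 + 1/(1/(-9 - 7/18) - 301)) = 214*(479 + 1/(1/(-169/18) - 301)) = 214*(479 + 1/(-18/169 - 301)) = 214*(479 + 1/(-50887/169)) = 214*(479 - 169/50887) = 214*(24374704/50887) = 5216186656/50887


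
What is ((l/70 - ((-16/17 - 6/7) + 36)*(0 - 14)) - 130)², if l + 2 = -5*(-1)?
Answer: 172350352801/1416100 ≈ 1.2171e+5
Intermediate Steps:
l = 3 (l = -2 - 5*(-1) = -2 + 5 = 3)
((l/70 - ((-16/17 - 6/7) + 36)*(0 - 14)) - 130)² = ((3/70 - ((-16/17 - 6/7) + 36)*(0 - 14)) - 130)² = ((3*(1/70) - ((-16*1/17 - 6*⅐) + 36)*(-14)) - 130)² = ((3/70 - ((-16/17 - 6/7) + 36)*(-14)) - 130)² = ((3/70 - (-214/119 + 36)*(-14)) - 130)² = ((3/70 - 4070*(-14)/119) - 130)² = ((3/70 - 1*(-8140/17)) - 130)² = ((3/70 + 8140/17) - 130)² = (569851/1190 - 130)² = (415151/1190)² = 172350352801/1416100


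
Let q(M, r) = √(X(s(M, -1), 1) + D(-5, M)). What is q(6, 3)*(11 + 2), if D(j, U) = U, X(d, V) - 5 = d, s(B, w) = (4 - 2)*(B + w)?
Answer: 13*√21 ≈ 59.573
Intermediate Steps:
s(B, w) = 2*B + 2*w (s(B, w) = 2*(B + w) = 2*B + 2*w)
X(d, V) = 5 + d
q(M, r) = √(3 + 3*M) (q(M, r) = √((5 + (2*M + 2*(-1))) + M) = √((5 + (2*M - 2)) + M) = √((5 + (-2 + 2*M)) + M) = √((3 + 2*M) + M) = √(3 + 3*M))
q(6, 3)*(11 + 2) = √(3 + 3*6)*(11 + 2) = √(3 + 18)*13 = √21*13 = 13*√21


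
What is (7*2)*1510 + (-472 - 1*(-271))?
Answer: 20939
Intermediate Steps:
(7*2)*1510 + (-472 - 1*(-271)) = 14*1510 + (-472 + 271) = 21140 - 201 = 20939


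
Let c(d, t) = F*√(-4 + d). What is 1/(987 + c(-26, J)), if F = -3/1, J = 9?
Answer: 329/324813 + I*√30/324813 ≈ 0.0010129 + 1.6863e-5*I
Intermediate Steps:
F = -3 (F = -3*1 = -3)
c(d, t) = -3*√(-4 + d)
1/(987 + c(-26, J)) = 1/(987 - 3*√(-4 - 26)) = 1/(987 - 3*I*√30)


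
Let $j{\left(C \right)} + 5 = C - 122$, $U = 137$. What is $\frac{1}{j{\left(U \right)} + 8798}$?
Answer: $\frac{1}{8808} \approx 0.00011353$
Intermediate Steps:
$j{\left(C \right)} = -127 + C$ ($j{\left(C \right)} = -5 + \left(C - 122\right) = -5 + \left(-122 + C\right) = -127 + C$)
$\frac{1}{j{\left(U \right)} + 8798} = \frac{1}{\left(-127 + 137\right) + 8798} = \frac{1}{10 + 8798} = \frac{1}{8808}$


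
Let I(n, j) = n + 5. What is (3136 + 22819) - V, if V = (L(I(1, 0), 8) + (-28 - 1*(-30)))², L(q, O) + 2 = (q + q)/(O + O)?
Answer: 415271/16 ≈ 25954.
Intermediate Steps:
I(n, j) = 5 + n
L(q, O) = -2 + q/O (L(q, O) = -2 + (q + q)/(O + O) = -2 + (2*q)/((2*O)) = -2 + (2*q)*(1/(2*O)) = -2 + q/O)
V = 9/16 (V = ((-2 + (5 + 1)/8) + (-28 - 1*(-30)))² = ((-2 + 6*(⅛)) + (-28 + 30))² = ((-2 + ¾) + 2)² = (-5/4 + 2)² = (¾)² = 9/16 ≈ 0.56250)
(3136 + 22819) - V = (3136 + 22819) - 1*9/16 = 25955 - 9/16 = 415271/16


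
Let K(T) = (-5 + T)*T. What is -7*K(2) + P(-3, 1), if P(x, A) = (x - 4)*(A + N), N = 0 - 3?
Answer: 56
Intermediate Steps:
N = -3
P(x, A) = (-4 + x)*(-3 + A) (P(x, A) = (x - 4)*(A - 3) = (-4 + x)*(-3 + A))
K(T) = T*(-5 + T)
-7*K(2) + P(-3, 1) = -14*(-5 + 2) + (12 - 4*1 - 3*(-3) + 1*(-3)) = -14*(-3) + (12 - 4 + 9 - 3) = -7*(-6) + 14 = 42 + 14 = 56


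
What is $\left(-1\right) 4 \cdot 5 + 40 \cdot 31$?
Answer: $1220$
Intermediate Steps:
$\left(-1\right) 4 \cdot 5 + 40 \cdot 31 = \left(-4\right) 5 + 1240 = -20 + 1240 = 1220$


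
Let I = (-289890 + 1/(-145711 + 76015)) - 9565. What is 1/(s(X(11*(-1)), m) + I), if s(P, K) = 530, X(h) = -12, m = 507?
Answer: -69696/20833876801 ≈ -3.3453e-6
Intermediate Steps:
I = -20870815681/69696 (I = (-289890 + 1/(-69696)) - 9565 = (-289890 - 1/69696) - 9565 = -20204173441/69696 - 9565 = -20870815681/69696 ≈ -2.9946e+5)
1/(s(X(11*(-1)), m) + I) = 1/(530 - 20870815681/69696) = 1/(-20833876801/69696) = -69696/20833876801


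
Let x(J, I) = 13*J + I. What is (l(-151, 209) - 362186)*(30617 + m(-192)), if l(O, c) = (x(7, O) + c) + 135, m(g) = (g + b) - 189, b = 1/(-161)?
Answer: -1761737126490/161 ≈ -1.0942e+10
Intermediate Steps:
b = -1/161 ≈ -0.0062112
m(g) = -30430/161 + g (m(g) = (g - 1/161) - 189 = (-1/161 + g) - 189 = -30430/161 + g)
x(J, I) = I + 13*J
l(O, c) = 226 + O + c (l(O, c) = ((O + 13*7) + c) + 135 = ((O + 91) + c) + 135 = ((91 + O) + c) + 135 = (91 + O + c) + 135 = 226 + O + c)
(l(-151, 209) - 362186)*(30617 + m(-192)) = ((226 - 151 + 209) - 362186)*(30617 + (-30430/161 - 192)) = (284 - 362186)*(30617 - 61342/161) = -361902*4867995/161 = -1761737126490/161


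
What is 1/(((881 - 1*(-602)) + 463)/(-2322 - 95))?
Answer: -2417/1946 ≈ -1.2420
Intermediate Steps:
1/(((881 - 1*(-602)) + 463)/(-2322 - 95)) = 1/(((881 + 602) + 463)/(-2417)) = 1/((1483 + 463)*(-1/2417)) = 1/(1946*(-1/2417)) = 1/(-1946/2417) = -2417/1946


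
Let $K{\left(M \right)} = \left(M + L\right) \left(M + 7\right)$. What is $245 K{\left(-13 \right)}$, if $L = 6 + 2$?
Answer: $7350$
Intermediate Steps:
$L = 8$
$K{\left(M \right)} = \left(7 + M\right) \left(8 + M\right)$ ($K{\left(M \right)} = \left(M + 8\right) \left(M + 7\right) = \left(8 + M\right) \left(7 + M\right) = \left(7 + M\right) \left(8 + M\right)$)
$245 K{\left(-13 \right)} = 245 \left(56 + \left(-13\right)^{2} + 15 \left(-13\right)\right) = 245 \left(56 + 169 - 195\right) = 245 \cdot 30 = 7350$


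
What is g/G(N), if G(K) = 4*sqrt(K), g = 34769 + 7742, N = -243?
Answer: -42511*I*sqrt(3)/108 ≈ -681.77*I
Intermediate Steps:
g = 42511
g/G(N) = 42511/((4*sqrt(-243))) = 42511/((4*(9*I*sqrt(3)))) = 42511/((36*I*sqrt(3))) = 42511*(-I*sqrt(3)/108) = -42511*I*sqrt(3)/108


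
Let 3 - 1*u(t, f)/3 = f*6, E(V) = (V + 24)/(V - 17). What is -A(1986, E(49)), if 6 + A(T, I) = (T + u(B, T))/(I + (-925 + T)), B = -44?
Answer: 1284246/34025 ≈ 37.744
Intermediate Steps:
E(V) = (24 + V)/(-17 + V)
u(t, f) = 9 - 18*f (u(t, f) = 9 - 3*f*6 = 9 - 18*f)
A(T, I) = -6 + (9 - 17*T)/(-925 + I + T) (A(T, I) = -6 + (T + (9 - 18*T))/(I + (-925 + T)) = -6 + (9 - 17*T)/(-925 + I + T))
-A(1986, E(49)) = -(5559 - 23*1986 - 6*(24 + 49)/(-17 + 49))/(-925 + (24 + 49)/(-17 + 49) + 1986) = -(5559 - 45678 - 6*73/32)/(-925 + 73/32 + 1986) = -(5559 - 45678 - 219/16)/34025/32 = -32*(-642123)/(34025*16) = -1*(-1284246/34025) = 1284246/34025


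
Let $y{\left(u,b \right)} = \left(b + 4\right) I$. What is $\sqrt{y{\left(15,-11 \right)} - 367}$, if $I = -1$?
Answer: $6 i \sqrt{10} \approx 18.974 i$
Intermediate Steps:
$y{\left(u,b \right)} = -4 - b$ ($y{\left(u,b \right)} = \left(b + 4\right) \left(-1\right) = \left(4 + b\right) \left(-1\right) = -4 - b$)
$\sqrt{y{\left(15,-11 \right)} - 367} = \sqrt{\left(-4 - -11\right) - 367} = \sqrt{\left(-4 + 11\right) - 367} = \sqrt{7 - 367} = \sqrt{-360} = 6 i \sqrt{10}$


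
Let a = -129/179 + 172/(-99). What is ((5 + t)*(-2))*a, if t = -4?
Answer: 87118/17721 ≈ 4.9161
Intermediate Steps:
a = -43559/17721 (a = -129*1/179 + 172*(-1/99) = -129/179 - 172/99 = -43559/17721 ≈ -2.4580)
((5 + t)*(-2))*a = ((5 - 4)*(-2))*(-43559/17721) = (1*(-2))*(-43559/17721) = -2*(-43559/17721) = 87118/17721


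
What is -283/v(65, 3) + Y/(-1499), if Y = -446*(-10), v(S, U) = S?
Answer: -714117/97435 ≈ -7.3292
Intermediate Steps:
Y = 4460
-283/v(65, 3) + Y/(-1499) = -283/65 + 4460/(-1499) = -283*1/65 + 4460*(-1/1499) = -283/65 - 4460/1499 = -714117/97435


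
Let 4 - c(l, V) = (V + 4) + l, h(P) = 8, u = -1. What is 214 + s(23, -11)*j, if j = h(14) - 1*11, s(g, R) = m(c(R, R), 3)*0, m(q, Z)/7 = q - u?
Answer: 214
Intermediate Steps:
c(l, V) = -V - l (c(l, V) = 4 - ((V + 4) + l) = 4 - ((4 + V) + l) = 4 - (4 + V + l) = 4 + (-4 - V - l) = -V - l)
m(q, Z) = 7 + 7*q (m(q, Z) = 7*(q - 1*(-1)) = 7*(q + 1) = 7*(1 + q) = 7 + 7*q)
s(g, R) = 0 (s(g, R) = (7 + 7*(-R - R))*0 = (7 + 7*(-2*R))*0 = (7 - 14*R)*0 = 0)
j = -3 (j = 8 - 1*11 = 8 - 11 = -3)
214 + s(23, -11)*j = 214 + 0*(-3) = 214 + 0 = 214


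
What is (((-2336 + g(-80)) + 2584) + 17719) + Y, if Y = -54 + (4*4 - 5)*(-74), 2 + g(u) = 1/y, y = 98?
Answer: 1675507/98 ≈ 17097.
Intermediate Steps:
g(u) = -195/98 (g(u) = -2 + 1/98 = -195/98)
Y = -868 (Y = -54 + (16 - 5)*(-74) = -54 + 11*(-74) = -54 - 814 = -868)
(((-2336 + g(-80)) + 2584) + 17719) + Y = (((-2336 - 195/98) + 2584) + 17719) - 868 = ((-229123/98 + 2584) + 17719) - 868 = (24109/98 + 17719) - 868 = 1760571/98 - 868 = 1675507/98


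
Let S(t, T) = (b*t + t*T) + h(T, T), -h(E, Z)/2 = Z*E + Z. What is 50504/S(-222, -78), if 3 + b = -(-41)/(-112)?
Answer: 2828224/338871 ≈ 8.3460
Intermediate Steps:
h(E, Z) = -2*Z - 2*E*Z (h(E, Z) = -2*(Z*E + Z) = -2*(E*Z + Z) = -2*(Z + E*Z) = -2*Z - 2*E*Z)
b = -377/112 (b = -3 - (-41)/(-112) = -3 - (-41)*(-1)/112 = -3 - 1*41/112 = -3 - 41/112 = -377/112 ≈ -3.3661)
S(t, T) = -377*t/112 + T*t - 2*T*(1 + T) (S(t, T) = (-377*t/112 + t*T) - 2*T*(1 + T) = (-377*t/112 + T*t) - 2*T*(1 + T) = -377*t/112 + T*t - 2*T*(1 + T))
50504/S(-222, -78) = 50504/(-377/112*(-222) - 78*(-222) - 2*(-78)*(1 - 78)) = 50504/(41847/56 + 17316 - 2*(-78)*(-77)) = 50504/(41847/56 + 17316 - 12012) = 50504/(338871/56) = 50504*(56/338871) = 2828224/338871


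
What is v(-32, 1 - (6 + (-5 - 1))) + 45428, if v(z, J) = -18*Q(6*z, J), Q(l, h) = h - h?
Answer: 45428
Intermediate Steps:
Q(l, h) = 0
v(z, J) = 0 (v(z, J) = -18*0 = 0)
v(-32, 1 - (6 + (-5 - 1))) + 45428 = 0 + 45428 = 45428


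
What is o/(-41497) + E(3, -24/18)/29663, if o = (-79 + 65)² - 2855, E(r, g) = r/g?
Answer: 315122195/4923702044 ≈ 0.064001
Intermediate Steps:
o = -2659 (o = (-14)² - 2855 = 196 - 2855 = -2659)
o/(-41497) + E(3, -24/18)/29663 = -2659/(-41497) + (3/((-24/18)))/29663 = -2659*(-1/41497) + (3/((-24*1/18)))*(1/29663) = 2659/41497 + (3/(-4/3))*(1/29663) = 2659/41497 + (3*(-¾))*(1/29663) = 2659/41497 - 9/4*1/29663 = 2659/41497 - 9/118652 = 315122195/4923702044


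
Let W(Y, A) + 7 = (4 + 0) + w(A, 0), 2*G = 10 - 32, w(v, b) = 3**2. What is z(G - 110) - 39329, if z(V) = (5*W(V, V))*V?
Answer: -42959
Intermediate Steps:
w(v, b) = 9
G = -11 (G = (10 - 32)/2 = (1/2)*(-22) = -11)
W(Y, A) = 6 (W(Y, A) = -7 + ((4 + 0) + 9) = -7 + (4 + 9) = -7 + 13 = 6)
z(V) = 30*V (z(V) = (5*6)*V = 30*V)
z(G - 110) - 39329 = 30*(-11 - 110) - 39329 = 30*(-121) - 39329 = -3630 - 39329 = -42959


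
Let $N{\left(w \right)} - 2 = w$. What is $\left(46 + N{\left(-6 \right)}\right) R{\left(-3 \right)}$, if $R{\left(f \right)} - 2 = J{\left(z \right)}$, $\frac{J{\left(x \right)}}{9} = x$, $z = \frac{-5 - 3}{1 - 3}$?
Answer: $1596$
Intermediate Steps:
$z = 4$ ($z = - \frac{8}{-2} = \left(-8\right) \left(- \frac{1}{2}\right) = 4$)
$J{\left(x \right)} = 9 x$
$N{\left(w \right)} = 2 + w$
$R{\left(f \right)} = 38$ ($R{\left(f \right)} = 2 + 9 \cdot 4 = 2 + 36 = 38$)
$\left(46 + N{\left(-6 \right)}\right) R{\left(-3 \right)} = \left(46 + \left(2 - 6\right)\right) 38 = \left(46 - 4\right) 38 = 42 \cdot 38 = 1596$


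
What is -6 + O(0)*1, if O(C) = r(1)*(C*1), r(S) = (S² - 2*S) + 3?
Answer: -6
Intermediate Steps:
r(S) = 3 + S² - 2*S
O(C) = 2*C (O(C) = (3 + 1² - 2*1)*(C*1) = (3 + 1 - 2)*C = 2*C)
-6 + O(0)*1 = -6 + (2*0)*1 = -6 + 0*1 = -6 + 0 = -6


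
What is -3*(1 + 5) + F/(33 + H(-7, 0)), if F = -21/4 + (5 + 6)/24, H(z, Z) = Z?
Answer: -14371/792 ≈ -18.145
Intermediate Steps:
F = -115/24 (F = -21*1/4 + 11*(1/24) = -21/4 + 11/24 = -115/24 ≈ -4.7917)
-3*(1 + 5) + F/(33 + H(-7, 0)) = -3*(1 + 5) - 115/(24*(33 + 0)) = -3*6 - 115/24/33 = -18 - 115/24*1/33 = -18 - 115/792 = -14371/792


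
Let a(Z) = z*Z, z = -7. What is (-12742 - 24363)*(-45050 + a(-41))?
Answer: 1660931115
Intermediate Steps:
a(Z) = -7*Z
(-12742 - 24363)*(-45050 + a(-41)) = (-12742 - 24363)*(-45050 - 7*(-41)) = -37105*(-45050 + 287) = -37105*(-44763) = 1660931115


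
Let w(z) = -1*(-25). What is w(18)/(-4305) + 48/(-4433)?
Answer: -63493/3816813 ≈ -0.016635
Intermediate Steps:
w(z) = 25
w(18)/(-4305) + 48/(-4433) = 25/(-4305) + 48/(-4433) = 25*(-1/4305) + 48*(-1/4433) = -5/861 - 48/4433 = -63493/3816813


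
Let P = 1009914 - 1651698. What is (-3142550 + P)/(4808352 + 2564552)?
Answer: -1892167/3686452 ≈ -0.51328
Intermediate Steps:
P = -641784
(-3142550 + P)/(4808352 + 2564552) = (-3142550 - 641784)/(4808352 + 2564552) = -3784334/7372904 = -3784334*1/7372904 = -1892167/3686452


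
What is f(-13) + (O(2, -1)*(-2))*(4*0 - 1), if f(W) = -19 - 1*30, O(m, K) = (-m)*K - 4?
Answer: -53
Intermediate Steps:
O(m, K) = -4 - K*m (O(m, K) = -K*m - 4 = -4 - K*m)
f(W) = -49 (f(W) = -19 - 30 = -49)
f(-13) + (O(2, -1)*(-2))*(4*0 - 1) = -49 + ((-4 - 1*(-1)*2)*(-2))*(4*0 - 1) = -49 + ((-4 + 2)*(-2))*(0 - 1) = -49 - 2*(-2)*(-1) = -49 + 4*(-1) = -49 - 4 = -53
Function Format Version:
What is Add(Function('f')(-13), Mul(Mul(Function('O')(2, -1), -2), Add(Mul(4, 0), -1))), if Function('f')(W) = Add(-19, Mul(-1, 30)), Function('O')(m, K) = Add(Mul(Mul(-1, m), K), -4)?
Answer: -53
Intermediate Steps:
Function('O')(m, K) = Add(-4, Mul(-1, K, m)) (Function('O')(m, K) = Add(Mul(-1, K, m), -4) = Add(-4, Mul(-1, K, m)))
Function('f')(W) = -49 (Function('f')(W) = Add(-19, -30) = -49)
Add(Function('f')(-13), Mul(Mul(Function('O')(2, -1), -2), Add(Mul(4, 0), -1))) = Add(-49, Mul(Mul(Add(-4, Mul(-1, -1, 2)), -2), Add(Mul(4, 0), -1))) = Add(-49, Mul(Mul(Add(-4, 2), -2), Add(0, -1))) = Add(-49, Mul(Mul(-2, -2), -1)) = Add(-49, Mul(4, -1)) = Add(-49, -4) = -53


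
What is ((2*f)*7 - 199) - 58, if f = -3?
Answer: -299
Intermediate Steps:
((2*f)*7 - 199) - 58 = ((2*(-3))*7 - 199) - 58 = (-6*7 - 199) - 58 = (-42 - 199) - 58 = -241 - 58 = -299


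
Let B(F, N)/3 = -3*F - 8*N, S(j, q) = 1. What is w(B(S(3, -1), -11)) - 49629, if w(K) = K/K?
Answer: -49628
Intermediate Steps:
B(F, N) = -24*N - 9*F (B(F, N) = 3*(-3*F - 8*N) = 3*(-8*N - 3*F) = -24*N - 9*F)
w(K) = 1
w(B(S(3, -1), -11)) - 49629 = 1 - 49629 = -49628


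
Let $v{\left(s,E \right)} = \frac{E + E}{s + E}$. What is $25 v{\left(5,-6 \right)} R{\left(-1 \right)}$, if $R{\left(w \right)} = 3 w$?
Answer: $-900$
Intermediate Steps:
$v{\left(s,E \right)} = \frac{2 E}{E + s}$
$25 v{\left(5,-6 \right)} R{\left(-1 \right)} = 25 \cdot 2 \left(-6\right) \frac{1}{-6 + 5} \cdot 3 \left(-1\right) = 25 \cdot 2 \left(-6\right) \frac{1}{-1} \left(-3\right) = 25 \cdot 2 \left(-6\right) \left(-1\right) \left(-3\right) = 25 \cdot 12 \left(-3\right) = 300 \left(-3\right) = -900$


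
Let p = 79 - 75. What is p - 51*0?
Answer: 4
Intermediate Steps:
p = 4
p - 51*0 = 4 - 51*0 = 4 + 0 = 4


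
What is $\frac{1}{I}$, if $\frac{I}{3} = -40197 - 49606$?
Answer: $- \frac{1}{269409} \approx -3.7118 \cdot 10^{-6}$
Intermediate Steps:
$I = -269409$ ($I = 3 \left(-40197 - 49606\right) = 3 \left(-89803\right) = -269409$)
$\frac{1}{I} = \frac{1}{-269409} = - \frac{1}{269409}$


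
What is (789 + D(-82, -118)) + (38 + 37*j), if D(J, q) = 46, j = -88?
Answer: -2383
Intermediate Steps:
(789 + D(-82, -118)) + (38 + 37*j) = (789 + 46) + (38 + 37*(-88)) = 835 + (38 - 3256) = 835 - 3218 = -2383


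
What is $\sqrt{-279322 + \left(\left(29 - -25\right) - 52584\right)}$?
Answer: $2 i \sqrt{82963} \approx 576.07 i$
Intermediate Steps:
$\sqrt{-279322 + \left(\left(29 - -25\right) - 52584\right)} = \sqrt{-279322 + \left(\left(29 + 25\right) - 52584\right)} = \sqrt{-279322 + \left(54 - 52584\right)} = \sqrt{-279322 - 52530} = \sqrt{-331852} = 2 i \sqrt{82963}$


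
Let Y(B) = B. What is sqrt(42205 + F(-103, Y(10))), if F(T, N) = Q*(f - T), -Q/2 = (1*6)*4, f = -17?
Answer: sqrt(38077) ≈ 195.13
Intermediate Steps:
Q = -48 (Q = -2*1*6*4 = -12*4 = -2*24 = -48)
F(T, N) = 816 + 48*T (F(T, N) = -48*(-17 - T) = 816 + 48*T)
sqrt(42205 + F(-103, Y(10))) = sqrt(42205 + (816 + 48*(-103))) = sqrt(42205 + (816 - 4944)) = sqrt(42205 - 4128) = sqrt(38077)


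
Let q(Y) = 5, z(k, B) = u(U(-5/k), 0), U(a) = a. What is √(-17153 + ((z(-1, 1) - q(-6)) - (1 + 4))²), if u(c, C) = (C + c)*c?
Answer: 92*I*√2 ≈ 130.11*I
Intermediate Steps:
u(c, C) = c*(C + c)
z(k, B) = 25/k² (z(k, B) = (-5/k)*(0 - 5/k) = (-5/k)*(-5/k) = 25/k²)
√(-17153 + ((z(-1, 1) - q(-6)) - (1 + 4))²) = √(-17153 + ((25/(-1)² - 1*5) - (1 + 4))²) = √(-17153 + ((25*1 - 5) - 1*5)²) = √(-17153 + ((25 - 5) - 5)²) = √(-17153 + (20 - 5)²) = √(-17153 + 15²) = √(-17153 + 225) = √(-16928) = 92*I*√2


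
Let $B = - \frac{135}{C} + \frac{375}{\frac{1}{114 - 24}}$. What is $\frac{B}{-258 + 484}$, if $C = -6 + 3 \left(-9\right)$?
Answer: $\frac{371295}{2486} \approx 149.35$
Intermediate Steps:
$C = -33$ ($C = -6 - 27 = -33$)
$B = \frac{371295}{11}$ ($B = - \frac{135}{-33} + \frac{375}{\frac{1}{114 - 24}} = \left(-135\right) \left(- \frac{1}{33}\right) + \frac{375}{\frac{1}{90}} = \frac{45}{11} + 375 \frac{1}{\frac{1}{90}} = \frac{45}{11} + 375 \cdot 90 = \frac{45}{11} + 33750 = \frac{371295}{11} \approx 33754.0$)
$\frac{B}{-258 + 484} = \frac{371295}{11 \left(-258 + 484\right)} = \frac{371295}{11 \cdot 226} = \frac{371295}{11} \cdot \frac{1}{226} = \frac{371295}{2486}$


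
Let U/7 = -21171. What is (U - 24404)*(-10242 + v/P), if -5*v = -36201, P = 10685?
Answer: 94437368360049/53425 ≈ 1.7677e+9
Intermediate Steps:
U = -148197 (U = 7*(-21171) = -148197)
v = 36201/5 (v = -⅕*(-36201) = 36201/5 ≈ 7240.2)
(U - 24404)*(-10242 + v/P) = (-148197 - 24404)*(-10242 + (36201/5)/10685) = -172601*(-10242 + (36201/5)*(1/10685)) = -172601*(-10242 + 36201/53425) = -172601*(-547142649/53425) = 94437368360049/53425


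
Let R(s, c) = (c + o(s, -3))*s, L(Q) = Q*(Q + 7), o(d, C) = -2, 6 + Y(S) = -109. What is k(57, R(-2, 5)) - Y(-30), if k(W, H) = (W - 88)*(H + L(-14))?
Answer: -2737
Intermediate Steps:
Y(S) = -115 (Y(S) = -6 - 109 = -115)
L(Q) = Q*(7 + Q)
R(s, c) = s*(-2 + c) (R(s, c) = (c - 2)*s = (-2 + c)*s = s*(-2 + c))
k(W, H) = (-88 + W)*(98 + H) (k(W, H) = (W - 88)*(H - 14*(7 - 14)) = (-88 + W)*(H - 14*(-7)) = (-88 + W)*(H + 98) = (-88 + W)*(98 + H))
k(57, R(-2, 5)) - Y(-30) = (-8624 - (-176)*(-2 + 5) + 98*57 - 2*(-2 + 5)*57) - 1*(-115) = (-8624 - (-176)*3 + 5586 - 2*3*57) + 115 = (-8624 - 88*(-6) + 5586 - 6*57) + 115 = (-8624 + 528 + 5586 - 342) + 115 = -2852 + 115 = -2737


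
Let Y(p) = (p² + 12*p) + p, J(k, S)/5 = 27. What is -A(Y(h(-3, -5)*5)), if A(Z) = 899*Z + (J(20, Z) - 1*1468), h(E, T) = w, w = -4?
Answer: -124527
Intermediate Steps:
J(k, S) = 135 (J(k, S) = 5*27 = 135)
h(E, T) = -4
Y(p) = p² + 13*p
A(Z) = -1333 + 899*Z (A(Z) = 899*Z + (135 - 1*1468) = 899*Z + (135 - 1468) = 899*Z - 1333 = -1333 + 899*Z)
-A(Y(h(-3, -5)*5)) = -(-1333 + 899*((-4*5)*(13 - 4*5))) = -(-1333 + 899*(-20*(13 - 20))) = -(-1333 + 899*(-20*(-7))) = -(-1333 + 899*140) = -(-1333 + 125860) = -1*124527 = -124527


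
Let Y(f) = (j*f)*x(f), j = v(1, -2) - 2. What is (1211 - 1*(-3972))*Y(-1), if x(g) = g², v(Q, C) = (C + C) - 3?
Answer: 46647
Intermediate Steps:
v(Q, C) = -3 + 2*C (v(Q, C) = 2*C - 3 = -3 + 2*C)
j = -9 (j = (-3 + 2*(-2)) - 2 = (-3 - 4) - 2 = -7 - 2 = -9)
Y(f) = -9*f³ (Y(f) = (-9*f)*f² = -9*f³)
(1211 - 1*(-3972))*Y(-1) = (1211 - 1*(-3972))*(-9*(-1)³) = (1211 + 3972)*(-9*(-1)) = 5183*9 = 46647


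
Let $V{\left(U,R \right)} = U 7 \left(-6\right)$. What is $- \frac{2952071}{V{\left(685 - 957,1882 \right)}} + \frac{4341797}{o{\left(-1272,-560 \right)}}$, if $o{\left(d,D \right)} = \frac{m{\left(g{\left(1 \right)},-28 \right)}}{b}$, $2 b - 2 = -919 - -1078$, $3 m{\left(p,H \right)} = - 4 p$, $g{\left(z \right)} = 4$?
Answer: $- \frac{374331675289}{5712} \approx -6.5534 \cdot 10^{7}$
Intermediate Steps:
$m{\left(p,H \right)} = - \frac{4 p}{3}$ ($m{\left(p,H \right)} = \frac{\left(-4\right) p}{3} = - \frac{4 p}{3}$)
$V{\left(U,R \right)} = - 42 U$ ($V{\left(U,R \right)} = 7 U \left(-6\right) = - 42 U$)
$b = \frac{161}{2}$ ($b = 1 + \frac{-919 - -1078}{2} = 1 + \frac{-919 + 1078}{2} = 1 + \frac{1}{2} \cdot 159 = 1 + \frac{159}{2} = \frac{161}{2} \approx 80.5$)
$o{\left(d,D \right)} = - \frac{32}{483}$ ($o{\left(d,D \right)} = \frac{\left(- \frac{4}{3}\right) 4}{\frac{161}{2}} = \left(- \frac{16}{3}\right) \frac{2}{161} = - \frac{32}{483}$)
$- \frac{2952071}{V{\left(685 - 957,1882 \right)}} + \frac{4341797}{o{\left(-1272,-560 \right)}} = - \frac{2952071}{\left(-42\right) \left(685 - 957\right)} + \frac{4341797}{- \frac{32}{483}} = - \frac{2952071}{\left(-42\right) \left(-272\right)} + 4341797 \left(- \frac{483}{32}\right) = - \frac{2952071}{11424} - \frac{2097087951}{32} = - \frac{374331675289}{5712}$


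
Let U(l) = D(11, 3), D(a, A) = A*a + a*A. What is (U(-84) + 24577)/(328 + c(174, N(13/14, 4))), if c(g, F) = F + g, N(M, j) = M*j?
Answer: 172501/3540 ≈ 48.729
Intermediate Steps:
D(a, A) = 2*A*a (D(a, A) = A*a + A*a = 2*A*a)
U(l) = 66 (U(l) = 2*3*11 = 66)
(U(-84) + 24577)/(328 + c(174, N(13/14, 4))) = (66 + 24577)/(328 + ((13/14)*4 + 174)) = 24643/(328 + ((13*(1/14))*4 + 174)) = 24643/(328 + ((13/14)*4 + 174)) = 24643/(328 + (26/7 + 174)) = 24643/(328 + 1244/7) = 24643/(3540/7) = 24643*(7/3540) = 172501/3540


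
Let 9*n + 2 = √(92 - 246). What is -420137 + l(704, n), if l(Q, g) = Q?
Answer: -419433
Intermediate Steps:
n = -2/9 + I*√154/9 (n = -2/9 + √(92 - 246)/9 = -2/9 + √(-154)/9 = -2/9 + (I*√154)/9 = -2/9 + I*√154/9 ≈ -0.22222 + 1.3789*I)
-420137 + l(704, n) = -420137 + 704 = -419433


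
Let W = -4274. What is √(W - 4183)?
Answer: I*√8457 ≈ 91.962*I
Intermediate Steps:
√(W - 4183) = √(-4274 - 4183) = √(-8457) = I*√8457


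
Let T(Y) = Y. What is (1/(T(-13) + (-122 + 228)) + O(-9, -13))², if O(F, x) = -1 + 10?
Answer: 702244/8649 ≈ 81.194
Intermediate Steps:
O(F, x) = 9
(1/(T(-13) + (-122 + 228)) + O(-9, -13))² = (1/(-13 + (-122 + 228)) + 9)² = (1/(-13 + 106) + 9)² = (1/93 + 9)² = (838/93)² = 702244/8649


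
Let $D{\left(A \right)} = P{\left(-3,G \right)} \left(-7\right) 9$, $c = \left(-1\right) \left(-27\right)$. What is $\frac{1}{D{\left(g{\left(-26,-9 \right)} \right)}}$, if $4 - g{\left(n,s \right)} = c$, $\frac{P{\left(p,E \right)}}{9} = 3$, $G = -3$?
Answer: $- \frac{1}{1701} \approx -0.00058789$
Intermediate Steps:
$P{\left(p,E \right)} = 27$ ($P{\left(p,E \right)} = 9 \cdot 3 = 27$)
$c = 27$
$g{\left(n,s \right)} = -23$ ($g{\left(n,s \right)} = 4 - 27 = -23$)
$D{\left(A \right)} = -1701$ ($D{\left(A \right)} = 27 \left(-7\right) 9 = \left(-189\right) 9 = -1701$)
$\frac{1}{D{\left(g{\left(-26,-9 \right)} \right)}} = \frac{1}{-1701} = - \frac{1}{1701}$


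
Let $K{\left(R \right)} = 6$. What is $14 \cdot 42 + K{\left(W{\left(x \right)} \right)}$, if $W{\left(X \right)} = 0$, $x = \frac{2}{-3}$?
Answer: $594$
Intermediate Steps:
$x = - \frac{2}{3}$ ($x = 2 \left(- \frac{1}{3}\right) = - \frac{2}{3} \approx -0.66667$)
$14 \cdot 42 + K{\left(W{\left(x \right)} \right)} = 14 \cdot 42 + 6 = 588 + 6 = 594$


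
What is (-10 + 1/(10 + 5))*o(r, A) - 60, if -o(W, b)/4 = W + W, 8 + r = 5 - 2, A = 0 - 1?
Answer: -1372/3 ≈ -457.33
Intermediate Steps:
A = -1
r = -5 (r = -8 + (5 - 2) = -8 + 3 = -5)
o(W, b) = -8*W (o(W, b) = -4*(W + W) = -8*W)
(-10 + 1/(10 + 5))*o(r, A) - 60 = (-10 + 1/(10 + 5))*(-8*(-5)) - 60 = (-10 + 1/15)*40 - 60 = -149/15*40 - 60 = -1192/3 - 60 = -1372/3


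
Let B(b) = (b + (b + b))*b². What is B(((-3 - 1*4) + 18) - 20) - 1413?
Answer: -3600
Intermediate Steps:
B(b) = 3*b³ (B(b) = (b + 2*b)*b² = (3*b)*b² = 3*b³)
B(((-3 - 1*4) + 18) - 20) - 1413 = 3*(((-3 - 1*4) + 18) - 20)³ - 1413 = 3*(((-3 - 4) + 18) - 20)³ - 1413 = 3*((-7 + 18) - 20)³ - 1413 = 3*(11 - 20)³ - 1413 = 3*(-9)³ - 1413 = 3*(-729) - 1413 = -2187 - 1413 = -3600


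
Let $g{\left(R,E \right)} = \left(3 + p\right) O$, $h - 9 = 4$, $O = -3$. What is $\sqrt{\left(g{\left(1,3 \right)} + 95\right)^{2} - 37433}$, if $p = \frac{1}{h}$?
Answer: $\frac{2 i \sqrt{1270738}}{13} \approx 173.43 i$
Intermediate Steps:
$h = 13$ ($h = 9 + 4 = 13$)
$p = \frac{1}{13} \approx 0.076923$
$g{\left(R,E \right)} = - \frac{120}{13}$ ($g{\left(R,E \right)} = \left(3 + \frac{1}{13}\right) \left(-3\right) = \frac{40}{13} \left(-3\right) = - \frac{120}{13}$)
$\sqrt{\left(g{\left(1,3 \right)} + 95\right)^{2} - 37433} = \sqrt{\left(- \frac{120}{13} + 95\right)^{2} - 37433} = \sqrt{\left(\frac{1115}{13}\right)^{2} - 37433} = \sqrt{\frac{1243225}{169} - 37433} = \sqrt{- \frac{5082952}{169}} = \frac{2 i \sqrt{1270738}}{13}$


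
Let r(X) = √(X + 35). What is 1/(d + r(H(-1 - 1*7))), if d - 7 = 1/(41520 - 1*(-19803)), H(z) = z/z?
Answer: 61323/797200 ≈ 0.076923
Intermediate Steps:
H(z) = 1
r(X) = √(35 + X)
d = 429262/61323 (d = 7 + 1/(41520 - 1*(-19803)) = 7 + 1/(41520 + 19803) = 7 + 1/61323 = 429262/61323 ≈ 7.0000)
1/(d + r(H(-1 - 1*7))) = 1/(429262/61323 + √(35 + 1)) = 1/(429262/61323 + √36) = 1/(429262/61323 + 6) = 1/(797200/61323) = 61323/797200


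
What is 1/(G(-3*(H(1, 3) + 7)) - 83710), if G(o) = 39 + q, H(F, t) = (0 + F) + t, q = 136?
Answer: -1/83535 ≈ -1.1971e-5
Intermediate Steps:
H(F, t) = F + t
G(o) = 175 (G(o) = 39 + 136 = 175)
1/(G(-3*(H(1, 3) + 7)) - 83710) = 1/(175 - 83710) = 1/(-83535) = -1/83535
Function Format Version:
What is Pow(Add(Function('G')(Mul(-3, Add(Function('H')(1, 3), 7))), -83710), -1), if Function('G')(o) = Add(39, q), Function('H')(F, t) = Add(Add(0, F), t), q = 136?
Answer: Rational(-1, 83535) ≈ -1.1971e-5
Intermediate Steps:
Function('H')(F, t) = Add(F, t)
Function('G')(o) = 175 (Function('G')(o) = Add(39, 136) = 175)
Pow(Add(Function('G')(Mul(-3, Add(Function('H')(1, 3), 7))), -83710), -1) = Pow(Add(175, -83710), -1) = Pow(-83535, -1) = Rational(-1, 83535)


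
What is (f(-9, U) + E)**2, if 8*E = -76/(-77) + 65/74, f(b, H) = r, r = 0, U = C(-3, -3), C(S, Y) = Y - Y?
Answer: 112975641/2077901056 ≈ 0.054370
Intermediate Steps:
C(S, Y) = 0
U = 0
f(b, H) = 0
E = 10629/45584 (E = (-76/(-77) + 65/74)/8 = (-76*(-1/77) + 65*(1/74))/8 = (76/77 + 65/74)/8 = (1/8)*(10629/5698) = 10629/45584 ≈ 0.23317)
(f(-9, U) + E)**2 = (0 + 10629/45584)**2 = (10629/45584)**2 = 112975641/2077901056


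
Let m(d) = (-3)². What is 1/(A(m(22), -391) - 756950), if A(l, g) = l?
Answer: -1/756941 ≈ -1.3211e-6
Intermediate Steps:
m(d) = 9
1/(A(m(22), -391) - 756950) = 1/(9 - 756950) = 1/(-756941) = -1/756941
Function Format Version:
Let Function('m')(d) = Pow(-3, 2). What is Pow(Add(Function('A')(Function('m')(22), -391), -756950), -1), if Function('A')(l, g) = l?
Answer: Rational(-1, 756941) ≈ -1.3211e-6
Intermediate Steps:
Function('m')(d) = 9
Pow(Add(Function('A')(Function('m')(22), -391), -756950), -1) = Pow(Add(9, -756950), -1) = Pow(-756941, -1) = Rational(-1, 756941)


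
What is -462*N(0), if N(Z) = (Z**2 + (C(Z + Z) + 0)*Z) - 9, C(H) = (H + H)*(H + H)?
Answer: 4158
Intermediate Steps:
C(H) = 4*H**2 (C(H) = (2*H)*(2*H) = 4*H**2)
N(Z) = -9 + Z**2 + 16*Z**3 (N(Z) = (Z**2 + (4*(Z + Z)**2 + 0)*Z) - 9 = (Z**2 + (4*(2*Z)**2 + 0)*Z) - 9 = (Z**2 + (4*(4*Z**2) + 0)*Z) - 9 = (Z**2 + (16*Z**2 + 0)*Z) - 9 = (Z**2 + (16*Z**2)*Z) - 9 = (Z**2 + 16*Z**3) - 9 = -9 + Z**2 + 16*Z**3)
-462*N(0) = -462*(-9 + 0**2 + 16*0**3) = -462*(-9 + 0 + 16*0) = -462*(-9 + 0 + 0) = -462*(-9) = 4158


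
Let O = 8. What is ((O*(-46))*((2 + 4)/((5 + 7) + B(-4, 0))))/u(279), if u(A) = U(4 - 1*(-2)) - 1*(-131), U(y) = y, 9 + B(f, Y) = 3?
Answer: -368/137 ≈ -2.6861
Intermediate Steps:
B(f, Y) = -6 (B(f, Y) = -9 + 3 = -6)
u(A) = 137 (u(A) = (4 - 1*(-2)) - 1*(-131) = (4 + 2) + 131 = 6 + 131 = 137)
((O*(-46))*((2 + 4)/((5 + 7) + B(-4, 0))))/u(279) = ((8*(-46))*((2 + 4)/((5 + 7) - 6)))/137 = -2208/(12 - 6)*(1/137) = -2208/6*(1/137) = -368*1*(1/137) = -368*1/137 = -368/137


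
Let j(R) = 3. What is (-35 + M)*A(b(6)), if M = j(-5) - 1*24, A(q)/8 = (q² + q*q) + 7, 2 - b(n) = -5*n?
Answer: -920640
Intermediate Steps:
b(n) = 2 + 5*n (b(n) = 2 - (-5)*n = 2 + 5*n)
A(q) = 56 + 16*q² (A(q) = 8*((q² + q*q) + 7) = 8*((q² + q²) + 7) = 8*(2*q² + 7) = 8*(7 + 2*q²) = 56 + 16*q²)
M = -21 (M = 3 - 1*24 = 3 - 24 = -21)
(-35 + M)*A(b(6)) = (-35 - 21)*(56 + 16*(2 + 5*6)²) = -56*(56 + 16*(2 + 30)²) = -56*(56 + 16*32²) = -56*(56 + 16*1024) = -56*(56 + 16384) = -56*16440 = -920640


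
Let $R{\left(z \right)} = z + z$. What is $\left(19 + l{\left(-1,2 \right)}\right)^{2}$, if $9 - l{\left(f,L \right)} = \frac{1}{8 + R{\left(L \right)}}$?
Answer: $\frac{112225}{144} \approx 779.34$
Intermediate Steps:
$R{\left(z \right)} = 2 z$
$l{\left(f,L \right)} = 9 - \frac{1}{8 + 2 L}$
$\left(19 + l{\left(-1,2 \right)}\right)^{2} = \left(19 + \frac{71 + 18 \cdot 2}{2 \left(4 + 2\right)}\right)^{2} = \left(19 + \frac{71 + 36}{2 \cdot 6}\right)^{2} = \left(19 + \frac{1}{2} \cdot \frac{1}{6} \cdot 107\right)^{2} = \left(19 + \frac{107}{12}\right)^{2} = \left(\frac{335}{12}\right)^{2} = \frac{112225}{144}$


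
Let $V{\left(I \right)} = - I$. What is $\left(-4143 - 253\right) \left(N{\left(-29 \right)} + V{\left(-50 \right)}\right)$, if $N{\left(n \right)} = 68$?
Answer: $-518728$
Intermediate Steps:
$\left(-4143 - 253\right) \left(N{\left(-29 \right)} + V{\left(-50 \right)}\right) = \left(-4143 - 253\right) \left(68 - -50\right) = - 4396 \left(68 + 50\right) = \left(-4396\right) 118 = -518728$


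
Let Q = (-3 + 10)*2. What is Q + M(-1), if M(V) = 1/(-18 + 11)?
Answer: 97/7 ≈ 13.857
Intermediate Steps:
M(V) = -1/7 (M(V) = 1/(-7) = -1/7)
Q = 14 (Q = 7*2 = 14)
Q + M(-1) = 14 - 1/7 = 97/7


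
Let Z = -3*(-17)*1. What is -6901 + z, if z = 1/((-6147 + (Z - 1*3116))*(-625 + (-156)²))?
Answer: -1507355976533/218425732 ≈ -6901.0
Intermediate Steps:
Z = 51 (Z = 51*1 = 51)
z = -1/218425732 (z = 1/((-6147 + (51 - 1*3116))*(-625 + (-156)²)) = 1/((-6147 + (51 - 3116))*(-625 + 24336)) = 1/((-6147 - 3065)*23711) = 1/(-9212*23711) = 1/(-218425732) = -1/218425732 ≈ -4.5782e-9)
-6901 + z = -6901 - 1/218425732 = -1507355976533/218425732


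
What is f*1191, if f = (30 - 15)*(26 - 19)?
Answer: 125055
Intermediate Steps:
f = 105 (f = 15*7 = 105)
f*1191 = 105*1191 = 125055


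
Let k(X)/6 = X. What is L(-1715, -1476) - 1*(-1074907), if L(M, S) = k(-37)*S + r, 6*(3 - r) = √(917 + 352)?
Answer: 1402582 - √141/2 ≈ 1.4026e+6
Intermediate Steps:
k(X) = 6*X
r = 3 - √141/2 (r = 3 - √(917 + 352)/6 = 3 - √141/2 ≈ -2.9372)
L(M, S) = 3 - 222*S - √141/2 (L(M, S) = (6*(-37))*S + (3 - √141/2) = -222*S + (3 - √141/2) = 3 - 222*S - √141/2)
L(-1715, -1476) - 1*(-1074907) = (3 - 222*(-1476) - √141/2) - 1*(-1074907) = (3 + 327672 - √141/2) + 1074907 = (327675 - √141/2) + 1074907 = 1402582 - √141/2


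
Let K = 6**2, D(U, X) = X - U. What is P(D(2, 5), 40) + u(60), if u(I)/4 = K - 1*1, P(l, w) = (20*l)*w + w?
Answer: 2580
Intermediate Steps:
K = 36
P(l, w) = w + 20*l*w (P(l, w) = 20*l*w + w = w + 20*l*w)
u(I) = 140 (u(I) = 4*(36 - 1*1) = 4*(36 - 1) = 4*35 = 140)
P(D(2, 5), 40) + u(60) = 40*(1 + 20*(5 - 1*2)) + 140 = 40*(1 + 20*(5 - 2)) + 140 = 40*(1 + 20*3) + 140 = 40*(1 + 60) + 140 = 40*61 + 140 = 2440 + 140 = 2580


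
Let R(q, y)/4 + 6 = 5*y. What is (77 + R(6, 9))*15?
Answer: 3495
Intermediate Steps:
R(q, y) = -24 + 20*y (R(q, y) = -24 + 4*(5*y) = -24 + 20*y)
(77 + R(6, 9))*15 = (77 + (-24 + 20*9))*15 = (77 + (-24 + 180))*15 = (77 + 156)*15 = 233*15 = 3495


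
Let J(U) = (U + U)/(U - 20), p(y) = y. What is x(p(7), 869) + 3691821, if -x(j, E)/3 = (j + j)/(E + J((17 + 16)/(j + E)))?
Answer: 18700472320341/5065379 ≈ 3.6918e+6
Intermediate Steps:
J(U) = 2*U/(-20 + U) (J(U) = (2*U)/(-20 + U) = 2*U/(-20 + U))
x(j, E) = -6*j/(E + 66/((-20 + 33/(E + j))*(E + j))) (x(j, E) = -3*(j + j)/(E + 2*((17 + 16)/(j + E))/(-20 + (17 + 16)/(j + E))) = -3*2*j/(E + 2*(33/(E + j))/(-20 + 33/(E + j))) = -3*2*j/(E + 66/((-20 + 33/(E + j))*(E + j))) = -6*j/(E + 66/((-20 + 33/(E + j))*(E + j))))
x(p(7), 869) + 3691821 = -6*7*(-33 + 20*869 + 20*7)/(-66 + 869*(-33 + 20*869 + 20*7)) + 3691821 = -6*7*(-33 + 17380 + 140)/(-66 + 869*(-33 + 17380 + 140)) + 3691821 = -6*7*17487/(-66 + 869*17487) + 3691821 = -6*7*17487/(-66 + 15196203) + 3691821 = -6*7*17487/15196137 + 3691821 = -6*7*1/15196137*17487 + 3691821 = -244818/5065379 + 3691821 = 18700472320341/5065379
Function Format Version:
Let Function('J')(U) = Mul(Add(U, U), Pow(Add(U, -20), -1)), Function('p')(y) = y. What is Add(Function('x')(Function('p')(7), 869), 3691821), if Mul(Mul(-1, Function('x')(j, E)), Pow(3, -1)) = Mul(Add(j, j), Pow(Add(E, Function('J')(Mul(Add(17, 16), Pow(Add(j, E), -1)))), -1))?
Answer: Rational(18700472320341, 5065379) ≈ 3.6918e+6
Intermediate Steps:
Function('J')(U) = Mul(2, U, Pow(Add(-20, U), -1)) (Function('J')(U) = Mul(Mul(2, U), Pow(Add(-20, U), -1)) = Mul(2, U, Pow(Add(-20, U), -1)))
Function('x')(j, E) = Mul(-6, j, Pow(Add(E, Mul(66, Pow(Add(-20, Mul(33, Pow(Add(E, j), -1))), -1), Pow(Add(E, j), -1))), -1)) (Function('x')(j, E) = Mul(-3, Mul(Add(j, j), Pow(Add(E, Mul(2, Mul(Add(17, 16), Pow(Add(j, E), -1)), Pow(Add(-20, Mul(Add(17, 16), Pow(Add(j, E), -1))), -1))), -1))) = Mul(-3, Mul(Mul(2, j), Pow(Add(E, Mul(2, Mul(33, Pow(Add(E, j), -1)), Pow(Add(-20, Mul(33, Pow(Add(E, j), -1))), -1))), -1))) = Mul(-3, Mul(Mul(2, j), Pow(Add(E, Mul(66, Pow(Add(-20, Mul(33, Pow(Add(E, j), -1))), -1), Pow(Add(E, j), -1))), -1))) = Mul(-3, Mul(2, j, Pow(Add(E, Mul(66, Pow(Add(-20, Mul(33, Pow(Add(E, j), -1))), -1), Pow(Add(E, j), -1))), -1))) = Mul(-6, j, Pow(Add(E, Mul(66, Pow(Add(-20, Mul(33, Pow(Add(E, j), -1))), -1), Pow(Add(E, j), -1))), -1)))
Add(Function('x')(Function('p')(7), 869), 3691821) = Add(Mul(-6, 7, Pow(Add(-66, Mul(869, Add(-33, Mul(20, 869), Mul(20, 7)))), -1), Add(-33, Mul(20, 869), Mul(20, 7))), 3691821) = Add(Mul(-6, 7, Pow(Add(-66, Mul(869, Add(-33, 17380, 140))), -1), Add(-33, 17380, 140)), 3691821) = Add(Mul(-6, 7, Pow(Add(-66, Mul(869, 17487)), -1), 17487), 3691821) = Add(Mul(-6, 7, Pow(Add(-66, 15196203), -1), 17487), 3691821) = Add(Mul(-6, 7, Pow(15196137, -1), 17487), 3691821) = Add(Mul(-6, 7, Rational(1, 15196137), 17487), 3691821) = Add(Rational(-244818, 5065379), 3691821) = Rational(18700472320341, 5065379)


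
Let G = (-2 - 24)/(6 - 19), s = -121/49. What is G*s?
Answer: -242/49 ≈ -4.9388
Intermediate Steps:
s = -121/49 (s = -121*1/49 = -121/49 ≈ -2.4694)
G = 2 (G = -26/(-13) = -26*(-1/13) = 2)
G*s = 2*(-121/49) = -242/49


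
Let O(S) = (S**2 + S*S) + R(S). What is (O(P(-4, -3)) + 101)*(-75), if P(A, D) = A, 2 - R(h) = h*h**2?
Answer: -14925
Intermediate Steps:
R(h) = 2 - h**3 (R(h) = 2 - h*h**2 = 2 - h**3)
O(S) = 2 - S**3 + 2*S**2 (O(S) = (S**2 + S*S) + (2 - S**3) = (S**2 + S**2) + (2 - S**3) = 2*S**2 + (2 - S**3) = 2 - S**3 + 2*S**2)
(O(P(-4, -3)) + 101)*(-75) = ((2 - 1*(-4)**3 + 2*(-4)**2) + 101)*(-75) = ((2 - 1*(-64) + 2*16) + 101)*(-75) = ((2 + 64 + 32) + 101)*(-75) = (98 + 101)*(-75) = 199*(-75) = -14925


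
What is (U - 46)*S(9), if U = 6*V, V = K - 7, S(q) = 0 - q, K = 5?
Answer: 522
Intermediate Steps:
S(q) = -q
V = -2 (V = 5 - 7 = -2)
U = -12 (U = 6*(-2) = -12)
(U - 46)*S(9) = (-12 - 46)*(-1*9) = -58*(-9) = 522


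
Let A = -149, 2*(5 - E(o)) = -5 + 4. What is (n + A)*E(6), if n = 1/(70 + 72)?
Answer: -232727/284 ≈ -819.46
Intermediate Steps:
E(o) = 11/2 (E(o) = 5 - (-5 + 4)/2 = 5 - ½*(-1) = 5 + ½ = 11/2)
n = 1/142 ≈ 0.0070423
(n + A)*E(6) = (1/142 - 149)*(11/2) = -21157/142*11/2 = -232727/284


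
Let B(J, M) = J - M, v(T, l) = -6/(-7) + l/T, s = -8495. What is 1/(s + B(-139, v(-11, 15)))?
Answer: -77/664779 ≈ -0.00011583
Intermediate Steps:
v(T, l) = 6/7 + l/T (v(T, l) = -6*(-⅐) + l/T = 6/7 + l/T)
1/(s + B(-139, v(-11, 15))) = 1/(-8495 + (-139 - (6/7 + 15/(-11)))) = 1/(-8495 + (-139 - (6/7 + 15*(-1/11)))) = 1/(-8495 + (-139 - (6/7 - 15/11))) = 1/(-8495 + (-139 - 1*(-39/77))) = 1/(-8495 + (-139 + 39/77)) = 1/(-8495 - 10664/77) = 1/(-664779/77) = -77/664779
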